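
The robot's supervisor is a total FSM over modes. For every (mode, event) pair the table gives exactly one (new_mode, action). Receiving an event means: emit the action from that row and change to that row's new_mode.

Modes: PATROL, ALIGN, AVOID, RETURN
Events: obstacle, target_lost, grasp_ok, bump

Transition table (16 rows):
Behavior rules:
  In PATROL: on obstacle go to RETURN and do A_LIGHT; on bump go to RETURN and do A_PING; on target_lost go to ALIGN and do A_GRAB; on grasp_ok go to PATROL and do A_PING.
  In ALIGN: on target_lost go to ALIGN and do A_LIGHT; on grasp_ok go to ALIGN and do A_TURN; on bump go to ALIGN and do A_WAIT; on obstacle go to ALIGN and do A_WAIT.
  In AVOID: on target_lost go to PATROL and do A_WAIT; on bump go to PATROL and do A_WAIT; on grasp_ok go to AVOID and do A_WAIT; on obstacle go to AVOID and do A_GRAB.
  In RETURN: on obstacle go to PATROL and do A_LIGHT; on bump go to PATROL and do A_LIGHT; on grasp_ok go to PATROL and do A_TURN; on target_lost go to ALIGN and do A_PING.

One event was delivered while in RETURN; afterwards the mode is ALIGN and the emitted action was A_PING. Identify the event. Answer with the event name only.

try obstacle: (RETURN, obstacle) → (PATROL, A_LIGHT)
try target_lost: (RETURN, target_lost) → (ALIGN, A_PING)  ← matches
try grasp_ok: (RETURN, grasp_ok) → (PATROL, A_TURN)
try bump: (RETURN, bump) → (PATROL, A_LIGHT)

target_lost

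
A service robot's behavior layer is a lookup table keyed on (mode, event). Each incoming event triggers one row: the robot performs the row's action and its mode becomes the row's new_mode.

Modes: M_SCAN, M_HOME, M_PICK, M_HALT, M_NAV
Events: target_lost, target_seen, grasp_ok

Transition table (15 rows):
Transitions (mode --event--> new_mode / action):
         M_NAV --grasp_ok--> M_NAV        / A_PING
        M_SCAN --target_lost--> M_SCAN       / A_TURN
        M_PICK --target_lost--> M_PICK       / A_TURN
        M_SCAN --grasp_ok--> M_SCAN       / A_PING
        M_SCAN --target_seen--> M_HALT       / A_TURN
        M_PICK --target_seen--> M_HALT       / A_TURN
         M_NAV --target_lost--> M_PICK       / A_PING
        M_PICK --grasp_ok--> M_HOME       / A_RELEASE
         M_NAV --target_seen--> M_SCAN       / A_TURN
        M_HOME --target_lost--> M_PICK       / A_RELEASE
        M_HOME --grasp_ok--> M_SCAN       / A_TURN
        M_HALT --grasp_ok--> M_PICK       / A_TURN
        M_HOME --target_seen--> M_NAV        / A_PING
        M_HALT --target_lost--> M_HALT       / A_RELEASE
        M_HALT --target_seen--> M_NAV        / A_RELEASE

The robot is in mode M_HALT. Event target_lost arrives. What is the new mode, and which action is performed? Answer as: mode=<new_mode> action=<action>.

current mode = M_HALT; filter table to that mode:
  (M_HALT, grasp_ok) → (M_PICK, A_TURN)
  (M_HALT, target_lost) → (M_HALT, A_RELEASE)  ← event matches
  (M_HALT, target_seen) → (M_NAV, A_RELEASE)
event = target_lost selects (M_HALT, A_RELEASE)

mode=M_HALT action=A_RELEASE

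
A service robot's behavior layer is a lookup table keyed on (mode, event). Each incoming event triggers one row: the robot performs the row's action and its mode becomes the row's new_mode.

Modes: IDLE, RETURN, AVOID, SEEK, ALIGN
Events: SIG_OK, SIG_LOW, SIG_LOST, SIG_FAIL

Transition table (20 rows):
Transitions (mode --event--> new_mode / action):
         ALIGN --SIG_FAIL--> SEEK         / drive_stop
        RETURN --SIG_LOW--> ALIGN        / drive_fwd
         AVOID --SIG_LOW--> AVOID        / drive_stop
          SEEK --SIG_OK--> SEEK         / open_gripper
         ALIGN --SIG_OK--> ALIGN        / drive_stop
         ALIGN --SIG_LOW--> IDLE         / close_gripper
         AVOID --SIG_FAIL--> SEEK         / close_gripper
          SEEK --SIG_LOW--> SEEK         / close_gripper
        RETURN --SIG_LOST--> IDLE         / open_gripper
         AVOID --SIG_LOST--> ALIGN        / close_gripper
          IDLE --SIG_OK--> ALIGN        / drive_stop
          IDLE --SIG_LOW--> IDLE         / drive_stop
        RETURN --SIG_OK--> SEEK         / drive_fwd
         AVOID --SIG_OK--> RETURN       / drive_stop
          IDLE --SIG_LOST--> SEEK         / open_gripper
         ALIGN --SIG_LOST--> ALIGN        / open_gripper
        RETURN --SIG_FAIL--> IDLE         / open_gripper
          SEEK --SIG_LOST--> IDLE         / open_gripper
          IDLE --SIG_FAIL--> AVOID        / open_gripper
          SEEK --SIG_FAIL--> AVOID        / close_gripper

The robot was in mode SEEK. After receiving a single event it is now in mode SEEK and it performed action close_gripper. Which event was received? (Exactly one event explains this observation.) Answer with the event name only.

SIG_LOW

try SIG_OK: (SEEK, SIG_OK) → (SEEK, open_gripper)
try SIG_LOW: (SEEK, SIG_LOW) → (SEEK, close_gripper)  ← matches
try SIG_LOST: (SEEK, SIG_LOST) → (IDLE, open_gripper)
try SIG_FAIL: (SEEK, SIG_FAIL) → (AVOID, close_gripper)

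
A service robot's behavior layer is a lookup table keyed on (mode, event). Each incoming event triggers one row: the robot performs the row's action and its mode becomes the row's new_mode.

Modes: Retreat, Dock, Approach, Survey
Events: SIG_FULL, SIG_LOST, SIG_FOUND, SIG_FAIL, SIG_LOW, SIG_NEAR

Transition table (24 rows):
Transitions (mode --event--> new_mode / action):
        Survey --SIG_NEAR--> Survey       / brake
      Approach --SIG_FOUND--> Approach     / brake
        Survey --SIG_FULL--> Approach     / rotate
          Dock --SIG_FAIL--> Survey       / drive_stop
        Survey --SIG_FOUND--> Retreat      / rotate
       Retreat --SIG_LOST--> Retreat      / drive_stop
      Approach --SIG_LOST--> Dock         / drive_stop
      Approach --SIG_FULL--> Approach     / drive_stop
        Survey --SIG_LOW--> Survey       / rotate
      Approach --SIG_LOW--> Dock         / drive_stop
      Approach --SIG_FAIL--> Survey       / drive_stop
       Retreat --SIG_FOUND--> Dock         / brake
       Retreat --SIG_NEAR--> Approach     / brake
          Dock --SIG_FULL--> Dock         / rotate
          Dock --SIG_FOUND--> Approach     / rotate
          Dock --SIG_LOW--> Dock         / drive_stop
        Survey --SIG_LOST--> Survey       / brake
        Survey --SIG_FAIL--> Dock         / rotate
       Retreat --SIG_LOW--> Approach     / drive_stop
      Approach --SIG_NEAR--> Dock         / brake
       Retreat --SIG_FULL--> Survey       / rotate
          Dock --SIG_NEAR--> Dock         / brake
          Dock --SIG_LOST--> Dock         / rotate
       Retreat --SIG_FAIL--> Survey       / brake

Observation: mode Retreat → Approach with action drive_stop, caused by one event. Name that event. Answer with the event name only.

try SIG_FULL: (Retreat, SIG_FULL) → (Survey, rotate)
try SIG_LOST: (Retreat, SIG_LOST) → (Retreat, drive_stop)
try SIG_FOUND: (Retreat, SIG_FOUND) → (Dock, brake)
try SIG_FAIL: (Retreat, SIG_FAIL) → (Survey, brake)
try SIG_LOW: (Retreat, SIG_LOW) → (Approach, drive_stop)  ← matches
try SIG_NEAR: (Retreat, SIG_NEAR) → (Approach, brake)

SIG_LOW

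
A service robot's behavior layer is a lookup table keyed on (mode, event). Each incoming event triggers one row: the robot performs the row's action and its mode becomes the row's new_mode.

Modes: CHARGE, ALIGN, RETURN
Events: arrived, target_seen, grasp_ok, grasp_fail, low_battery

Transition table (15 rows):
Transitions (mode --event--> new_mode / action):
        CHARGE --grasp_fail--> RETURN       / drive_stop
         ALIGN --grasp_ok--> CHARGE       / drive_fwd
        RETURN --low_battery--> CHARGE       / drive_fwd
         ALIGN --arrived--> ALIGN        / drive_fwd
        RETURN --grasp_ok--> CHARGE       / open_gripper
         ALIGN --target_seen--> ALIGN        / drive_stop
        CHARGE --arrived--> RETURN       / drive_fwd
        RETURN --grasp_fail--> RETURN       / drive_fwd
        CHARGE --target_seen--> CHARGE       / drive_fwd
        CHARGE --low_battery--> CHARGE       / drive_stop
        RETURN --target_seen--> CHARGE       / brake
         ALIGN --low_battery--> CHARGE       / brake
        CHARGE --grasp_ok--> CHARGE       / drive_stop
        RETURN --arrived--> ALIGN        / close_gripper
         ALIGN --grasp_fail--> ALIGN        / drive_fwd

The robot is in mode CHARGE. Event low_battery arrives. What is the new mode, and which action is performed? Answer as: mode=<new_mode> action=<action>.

current mode = CHARGE; filter table to that mode:
  (CHARGE, grasp_fail) → (RETURN, drive_stop)
  (CHARGE, arrived) → (RETURN, drive_fwd)
  (CHARGE, target_seen) → (CHARGE, drive_fwd)
  (CHARGE, low_battery) → (CHARGE, drive_stop)  ← event matches
  (CHARGE, grasp_ok) → (CHARGE, drive_stop)
event = low_battery selects (CHARGE, drive_stop)

mode=CHARGE action=drive_stop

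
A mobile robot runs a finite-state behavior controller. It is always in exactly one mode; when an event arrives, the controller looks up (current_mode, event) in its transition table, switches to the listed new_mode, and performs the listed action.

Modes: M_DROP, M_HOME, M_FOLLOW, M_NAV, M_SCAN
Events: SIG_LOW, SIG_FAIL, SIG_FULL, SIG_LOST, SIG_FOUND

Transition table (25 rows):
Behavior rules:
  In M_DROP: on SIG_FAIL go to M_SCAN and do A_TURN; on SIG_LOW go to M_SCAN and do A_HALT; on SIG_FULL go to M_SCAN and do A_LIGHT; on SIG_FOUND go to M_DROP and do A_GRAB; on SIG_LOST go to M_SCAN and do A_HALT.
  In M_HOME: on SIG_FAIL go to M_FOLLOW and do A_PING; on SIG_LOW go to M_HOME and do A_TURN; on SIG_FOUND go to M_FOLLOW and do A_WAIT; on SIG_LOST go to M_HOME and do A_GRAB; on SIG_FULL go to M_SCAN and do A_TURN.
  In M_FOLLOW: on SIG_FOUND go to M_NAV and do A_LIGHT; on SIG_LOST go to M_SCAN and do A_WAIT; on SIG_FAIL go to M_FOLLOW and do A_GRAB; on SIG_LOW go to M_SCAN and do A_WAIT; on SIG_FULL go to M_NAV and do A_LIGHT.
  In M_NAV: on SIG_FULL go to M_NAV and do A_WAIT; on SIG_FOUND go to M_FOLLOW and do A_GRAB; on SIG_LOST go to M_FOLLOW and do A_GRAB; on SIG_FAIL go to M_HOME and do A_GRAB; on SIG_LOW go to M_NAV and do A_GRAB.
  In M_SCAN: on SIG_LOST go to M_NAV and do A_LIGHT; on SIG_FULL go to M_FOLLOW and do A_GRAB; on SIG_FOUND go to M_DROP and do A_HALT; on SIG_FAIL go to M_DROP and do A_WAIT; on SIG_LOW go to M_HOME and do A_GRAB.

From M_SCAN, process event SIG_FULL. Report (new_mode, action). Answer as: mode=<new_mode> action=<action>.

mode=M_FOLLOW action=A_GRAB

current mode = M_SCAN; filter table to that mode:
  (M_SCAN, SIG_LOST) → (M_NAV, A_LIGHT)
  (M_SCAN, SIG_FULL) → (M_FOLLOW, A_GRAB)  ← event matches
  (M_SCAN, SIG_FOUND) → (M_DROP, A_HALT)
  (M_SCAN, SIG_FAIL) → (M_DROP, A_WAIT)
  (M_SCAN, SIG_LOW) → (M_HOME, A_GRAB)
event = SIG_FULL selects (M_FOLLOW, A_GRAB)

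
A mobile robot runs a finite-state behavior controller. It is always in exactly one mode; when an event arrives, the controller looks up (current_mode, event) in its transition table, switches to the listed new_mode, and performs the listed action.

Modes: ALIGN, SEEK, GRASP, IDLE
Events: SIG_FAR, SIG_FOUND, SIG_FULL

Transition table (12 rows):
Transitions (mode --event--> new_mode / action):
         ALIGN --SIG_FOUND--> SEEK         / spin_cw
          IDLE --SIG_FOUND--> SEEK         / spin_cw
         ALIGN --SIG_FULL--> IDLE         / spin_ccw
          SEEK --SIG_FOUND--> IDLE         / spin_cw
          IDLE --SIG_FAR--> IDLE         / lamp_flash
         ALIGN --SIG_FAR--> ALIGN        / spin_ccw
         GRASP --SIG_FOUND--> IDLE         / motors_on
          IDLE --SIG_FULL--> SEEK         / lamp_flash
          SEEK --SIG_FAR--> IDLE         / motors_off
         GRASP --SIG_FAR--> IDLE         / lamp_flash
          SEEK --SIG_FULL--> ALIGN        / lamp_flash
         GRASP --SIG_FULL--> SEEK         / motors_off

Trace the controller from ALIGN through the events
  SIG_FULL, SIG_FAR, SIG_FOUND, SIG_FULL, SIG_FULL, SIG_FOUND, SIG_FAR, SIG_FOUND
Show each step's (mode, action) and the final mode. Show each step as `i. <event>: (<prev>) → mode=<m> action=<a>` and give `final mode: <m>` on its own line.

1. SIG_FULL: (ALIGN) → mode=IDLE action=spin_ccw
2. SIG_FAR: (IDLE) → mode=IDLE action=lamp_flash
3. SIG_FOUND: (IDLE) → mode=SEEK action=spin_cw
4. SIG_FULL: (SEEK) → mode=ALIGN action=lamp_flash
5. SIG_FULL: (ALIGN) → mode=IDLE action=spin_ccw
6. SIG_FOUND: (IDLE) → mode=SEEK action=spin_cw
7. SIG_FAR: (SEEK) → mode=IDLE action=motors_off
8. SIG_FOUND: (IDLE) → mode=SEEK action=spin_cw

final mode: SEEK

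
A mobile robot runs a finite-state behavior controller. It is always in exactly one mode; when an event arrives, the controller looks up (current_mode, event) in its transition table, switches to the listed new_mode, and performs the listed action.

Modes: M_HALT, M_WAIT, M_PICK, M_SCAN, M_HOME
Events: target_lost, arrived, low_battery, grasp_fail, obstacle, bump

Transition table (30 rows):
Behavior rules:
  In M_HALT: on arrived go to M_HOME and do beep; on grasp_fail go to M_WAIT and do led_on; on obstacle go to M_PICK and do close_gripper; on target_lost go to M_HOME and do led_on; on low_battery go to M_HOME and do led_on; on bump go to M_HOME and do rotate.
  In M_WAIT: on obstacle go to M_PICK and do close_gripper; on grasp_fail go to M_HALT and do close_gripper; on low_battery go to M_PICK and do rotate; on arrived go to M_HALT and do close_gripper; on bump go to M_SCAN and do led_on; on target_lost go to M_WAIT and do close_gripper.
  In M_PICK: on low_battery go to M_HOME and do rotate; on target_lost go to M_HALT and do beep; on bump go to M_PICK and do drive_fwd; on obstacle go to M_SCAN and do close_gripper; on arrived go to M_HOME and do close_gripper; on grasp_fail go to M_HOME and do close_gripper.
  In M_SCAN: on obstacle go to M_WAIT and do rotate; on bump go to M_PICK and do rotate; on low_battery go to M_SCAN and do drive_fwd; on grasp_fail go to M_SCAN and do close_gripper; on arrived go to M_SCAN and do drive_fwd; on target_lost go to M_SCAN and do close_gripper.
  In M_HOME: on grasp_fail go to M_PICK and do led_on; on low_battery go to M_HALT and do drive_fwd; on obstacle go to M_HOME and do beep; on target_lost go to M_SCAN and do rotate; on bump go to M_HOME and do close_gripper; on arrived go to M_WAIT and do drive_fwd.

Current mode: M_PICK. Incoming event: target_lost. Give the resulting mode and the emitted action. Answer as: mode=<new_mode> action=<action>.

current mode = M_PICK; filter table to that mode:
  (M_PICK, low_battery) → (M_HOME, rotate)
  (M_PICK, target_lost) → (M_HALT, beep)  ← event matches
  (M_PICK, bump) → (M_PICK, drive_fwd)
  (M_PICK, obstacle) → (M_SCAN, close_gripper)
  (M_PICK, arrived) → (M_HOME, close_gripper)
  (M_PICK, grasp_fail) → (M_HOME, close_gripper)
event = target_lost selects (M_HALT, beep)

mode=M_HALT action=beep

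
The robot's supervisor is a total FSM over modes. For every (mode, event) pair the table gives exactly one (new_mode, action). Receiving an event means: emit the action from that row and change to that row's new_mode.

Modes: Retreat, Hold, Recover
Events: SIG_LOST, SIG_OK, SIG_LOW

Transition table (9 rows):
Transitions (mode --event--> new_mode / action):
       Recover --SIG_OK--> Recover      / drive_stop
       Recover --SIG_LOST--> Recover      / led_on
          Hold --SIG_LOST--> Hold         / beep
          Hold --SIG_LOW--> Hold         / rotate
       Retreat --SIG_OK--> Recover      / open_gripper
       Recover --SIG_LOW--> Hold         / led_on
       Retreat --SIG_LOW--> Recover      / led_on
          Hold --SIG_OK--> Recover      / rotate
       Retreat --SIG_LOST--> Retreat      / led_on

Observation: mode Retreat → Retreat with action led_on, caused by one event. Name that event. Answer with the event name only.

try SIG_LOST: (Retreat, SIG_LOST) → (Retreat, led_on)  ← matches
try SIG_OK: (Retreat, SIG_OK) → (Recover, open_gripper)
try SIG_LOW: (Retreat, SIG_LOW) → (Recover, led_on)

SIG_LOST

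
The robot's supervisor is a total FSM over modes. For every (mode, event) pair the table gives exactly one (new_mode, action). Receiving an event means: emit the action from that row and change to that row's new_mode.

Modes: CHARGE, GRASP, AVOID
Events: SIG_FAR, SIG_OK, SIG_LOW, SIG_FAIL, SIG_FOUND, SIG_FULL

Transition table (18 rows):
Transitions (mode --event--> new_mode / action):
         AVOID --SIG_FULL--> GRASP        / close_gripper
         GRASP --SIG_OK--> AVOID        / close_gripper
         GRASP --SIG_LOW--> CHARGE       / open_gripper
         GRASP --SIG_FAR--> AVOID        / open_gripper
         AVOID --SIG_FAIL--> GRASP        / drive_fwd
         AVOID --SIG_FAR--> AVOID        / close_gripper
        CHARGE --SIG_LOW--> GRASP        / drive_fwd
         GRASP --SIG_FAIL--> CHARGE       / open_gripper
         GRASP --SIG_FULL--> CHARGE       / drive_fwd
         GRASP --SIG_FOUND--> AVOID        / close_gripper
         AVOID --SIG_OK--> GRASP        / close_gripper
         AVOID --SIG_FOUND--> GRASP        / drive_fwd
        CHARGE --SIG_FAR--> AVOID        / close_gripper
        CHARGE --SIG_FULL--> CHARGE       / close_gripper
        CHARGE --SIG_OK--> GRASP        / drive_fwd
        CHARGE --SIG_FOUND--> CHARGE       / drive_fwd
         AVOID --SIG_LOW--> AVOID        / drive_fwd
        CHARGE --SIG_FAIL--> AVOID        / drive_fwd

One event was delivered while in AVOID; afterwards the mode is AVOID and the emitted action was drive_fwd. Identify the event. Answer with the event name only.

try SIG_FAR: (AVOID, SIG_FAR) → (AVOID, close_gripper)
try SIG_OK: (AVOID, SIG_OK) → (GRASP, close_gripper)
try SIG_LOW: (AVOID, SIG_LOW) → (AVOID, drive_fwd)  ← matches
try SIG_FAIL: (AVOID, SIG_FAIL) → (GRASP, drive_fwd)
try SIG_FOUND: (AVOID, SIG_FOUND) → (GRASP, drive_fwd)
try SIG_FULL: (AVOID, SIG_FULL) → (GRASP, close_gripper)

SIG_LOW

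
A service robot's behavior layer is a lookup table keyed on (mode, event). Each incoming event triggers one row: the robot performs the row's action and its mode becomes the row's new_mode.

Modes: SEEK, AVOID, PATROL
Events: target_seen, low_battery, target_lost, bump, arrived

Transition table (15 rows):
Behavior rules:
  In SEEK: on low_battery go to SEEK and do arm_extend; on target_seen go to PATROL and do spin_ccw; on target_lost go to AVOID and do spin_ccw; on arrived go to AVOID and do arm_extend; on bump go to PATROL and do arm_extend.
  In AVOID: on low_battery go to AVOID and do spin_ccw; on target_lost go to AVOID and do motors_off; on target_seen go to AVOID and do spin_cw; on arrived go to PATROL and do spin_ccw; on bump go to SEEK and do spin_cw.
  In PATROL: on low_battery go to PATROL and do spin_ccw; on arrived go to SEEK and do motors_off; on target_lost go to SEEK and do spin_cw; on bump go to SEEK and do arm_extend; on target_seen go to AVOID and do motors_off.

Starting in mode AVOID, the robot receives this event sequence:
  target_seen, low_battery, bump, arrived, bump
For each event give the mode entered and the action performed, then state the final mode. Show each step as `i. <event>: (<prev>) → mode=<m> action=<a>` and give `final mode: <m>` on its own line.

1. target_seen: (AVOID) → mode=AVOID action=spin_cw
2. low_battery: (AVOID) → mode=AVOID action=spin_ccw
3. bump: (AVOID) → mode=SEEK action=spin_cw
4. arrived: (SEEK) → mode=AVOID action=arm_extend
5. bump: (AVOID) → mode=SEEK action=spin_cw

final mode: SEEK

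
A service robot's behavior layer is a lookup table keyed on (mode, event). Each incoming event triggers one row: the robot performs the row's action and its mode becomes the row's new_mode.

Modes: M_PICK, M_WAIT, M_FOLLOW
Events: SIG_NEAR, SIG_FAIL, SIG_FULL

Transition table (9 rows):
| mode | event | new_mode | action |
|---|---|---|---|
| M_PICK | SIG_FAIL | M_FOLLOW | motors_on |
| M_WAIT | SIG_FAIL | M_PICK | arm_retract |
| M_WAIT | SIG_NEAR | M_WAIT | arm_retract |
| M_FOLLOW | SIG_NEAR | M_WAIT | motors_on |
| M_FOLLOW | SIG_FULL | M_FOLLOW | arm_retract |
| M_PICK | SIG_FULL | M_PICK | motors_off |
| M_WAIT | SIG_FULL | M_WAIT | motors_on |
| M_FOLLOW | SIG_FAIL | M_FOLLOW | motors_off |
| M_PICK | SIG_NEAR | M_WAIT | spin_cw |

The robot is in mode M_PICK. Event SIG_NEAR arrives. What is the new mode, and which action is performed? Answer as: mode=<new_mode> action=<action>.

current mode = M_PICK; filter table to that mode:
  (M_PICK, SIG_FAIL) → (M_FOLLOW, motors_on)
  (M_PICK, SIG_FULL) → (M_PICK, motors_off)
  (M_PICK, SIG_NEAR) → (M_WAIT, spin_cw)  ← event matches
event = SIG_NEAR selects (M_WAIT, spin_cw)

mode=M_WAIT action=spin_cw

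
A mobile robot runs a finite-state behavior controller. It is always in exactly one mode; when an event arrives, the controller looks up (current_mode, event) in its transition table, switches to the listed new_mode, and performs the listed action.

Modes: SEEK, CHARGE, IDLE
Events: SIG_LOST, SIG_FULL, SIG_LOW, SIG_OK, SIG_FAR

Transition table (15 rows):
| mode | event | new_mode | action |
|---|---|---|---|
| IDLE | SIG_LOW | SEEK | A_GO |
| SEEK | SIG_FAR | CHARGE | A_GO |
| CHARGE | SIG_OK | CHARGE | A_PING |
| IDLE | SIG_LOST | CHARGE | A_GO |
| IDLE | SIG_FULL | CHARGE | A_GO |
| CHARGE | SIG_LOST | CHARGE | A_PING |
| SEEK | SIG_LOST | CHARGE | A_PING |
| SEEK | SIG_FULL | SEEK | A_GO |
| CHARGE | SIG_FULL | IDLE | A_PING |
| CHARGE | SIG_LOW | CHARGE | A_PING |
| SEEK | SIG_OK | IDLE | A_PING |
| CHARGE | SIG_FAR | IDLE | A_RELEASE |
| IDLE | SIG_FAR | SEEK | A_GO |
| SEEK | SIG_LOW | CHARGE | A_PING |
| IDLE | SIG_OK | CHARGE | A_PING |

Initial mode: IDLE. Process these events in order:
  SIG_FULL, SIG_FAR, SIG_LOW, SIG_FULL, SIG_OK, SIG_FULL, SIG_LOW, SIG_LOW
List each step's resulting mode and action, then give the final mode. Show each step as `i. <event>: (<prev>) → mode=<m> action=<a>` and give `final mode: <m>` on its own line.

final mode: CHARGE

1. SIG_FULL: (IDLE) → mode=CHARGE action=A_GO
2. SIG_FAR: (CHARGE) → mode=IDLE action=A_RELEASE
3. SIG_LOW: (IDLE) → mode=SEEK action=A_GO
4. SIG_FULL: (SEEK) → mode=SEEK action=A_GO
5. SIG_OK: (SEEK) → mode=IDLE action=A_PING
6. SIG_FULL: (IDLE) → mode=CHARGE action=A_GO
7. SIG_LOW: (CHARGE) → mode=CHARGE action=A_PING
8. SIG_LOW: (CHARGE) → mode=CHARGE action=A_PING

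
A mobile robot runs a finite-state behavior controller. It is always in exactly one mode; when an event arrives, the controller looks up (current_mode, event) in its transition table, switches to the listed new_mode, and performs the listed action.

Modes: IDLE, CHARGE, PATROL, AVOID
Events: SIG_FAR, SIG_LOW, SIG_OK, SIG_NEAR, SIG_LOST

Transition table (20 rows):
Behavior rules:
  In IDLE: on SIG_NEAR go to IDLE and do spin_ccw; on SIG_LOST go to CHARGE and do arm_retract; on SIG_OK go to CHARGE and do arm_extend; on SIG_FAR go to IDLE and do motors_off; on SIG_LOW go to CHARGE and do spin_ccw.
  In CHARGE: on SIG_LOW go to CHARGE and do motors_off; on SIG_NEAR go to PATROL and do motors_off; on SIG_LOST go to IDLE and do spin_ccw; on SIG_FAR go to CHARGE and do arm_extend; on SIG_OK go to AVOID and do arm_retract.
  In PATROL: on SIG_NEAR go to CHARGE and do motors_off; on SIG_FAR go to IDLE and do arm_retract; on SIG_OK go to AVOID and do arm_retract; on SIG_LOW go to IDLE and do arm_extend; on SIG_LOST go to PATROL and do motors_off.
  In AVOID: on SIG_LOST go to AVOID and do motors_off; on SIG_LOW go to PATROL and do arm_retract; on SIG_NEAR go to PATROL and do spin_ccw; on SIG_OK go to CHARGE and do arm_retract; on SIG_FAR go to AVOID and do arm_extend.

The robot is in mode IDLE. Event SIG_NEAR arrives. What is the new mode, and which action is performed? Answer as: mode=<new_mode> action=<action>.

current mode = IDLE; filter table to that mode:
  (IDLE, SIG_NEAR) → (IDLE, spin_ccw)  ← event matches
  (IDLE, SIG_LOST) → (CHARGE, arm_retract)
  (IDLE, SIG_OK) → (CHARGE, arm_extend)
  (IDLE, SIG_FAR) → (IDLE, motors_off)
  (IDLE, SIG_LOW) → (CHARGE, spin_ccw)
event = SIG_NEAR selects (IDLE, spin_ccw)

mode=IDLE action=spin_ccw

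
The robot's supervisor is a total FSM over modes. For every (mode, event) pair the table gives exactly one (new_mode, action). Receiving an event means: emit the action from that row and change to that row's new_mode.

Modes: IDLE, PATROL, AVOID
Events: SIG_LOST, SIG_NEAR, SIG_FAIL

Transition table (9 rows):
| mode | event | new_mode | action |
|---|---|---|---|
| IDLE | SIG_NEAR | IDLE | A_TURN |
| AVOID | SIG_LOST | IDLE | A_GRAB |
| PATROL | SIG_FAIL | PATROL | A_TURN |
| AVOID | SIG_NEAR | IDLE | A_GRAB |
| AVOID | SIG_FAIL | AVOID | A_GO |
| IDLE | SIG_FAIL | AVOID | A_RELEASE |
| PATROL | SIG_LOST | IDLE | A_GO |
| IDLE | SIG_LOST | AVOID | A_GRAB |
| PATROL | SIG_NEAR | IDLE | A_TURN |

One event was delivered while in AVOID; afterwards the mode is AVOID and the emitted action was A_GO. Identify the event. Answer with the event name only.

SIG_FAIL

try SIG_LOST: (AVOID, SIG_LOST) → (IDLE, A_GRAB)
try SIG_NEAR: (AVOID, SIG_NEAR) → (IDLE, A_GRAB)
try SIG_FAIL: (AVOID, SIG_FAIL) → (AVOID, A_GO)  ← matches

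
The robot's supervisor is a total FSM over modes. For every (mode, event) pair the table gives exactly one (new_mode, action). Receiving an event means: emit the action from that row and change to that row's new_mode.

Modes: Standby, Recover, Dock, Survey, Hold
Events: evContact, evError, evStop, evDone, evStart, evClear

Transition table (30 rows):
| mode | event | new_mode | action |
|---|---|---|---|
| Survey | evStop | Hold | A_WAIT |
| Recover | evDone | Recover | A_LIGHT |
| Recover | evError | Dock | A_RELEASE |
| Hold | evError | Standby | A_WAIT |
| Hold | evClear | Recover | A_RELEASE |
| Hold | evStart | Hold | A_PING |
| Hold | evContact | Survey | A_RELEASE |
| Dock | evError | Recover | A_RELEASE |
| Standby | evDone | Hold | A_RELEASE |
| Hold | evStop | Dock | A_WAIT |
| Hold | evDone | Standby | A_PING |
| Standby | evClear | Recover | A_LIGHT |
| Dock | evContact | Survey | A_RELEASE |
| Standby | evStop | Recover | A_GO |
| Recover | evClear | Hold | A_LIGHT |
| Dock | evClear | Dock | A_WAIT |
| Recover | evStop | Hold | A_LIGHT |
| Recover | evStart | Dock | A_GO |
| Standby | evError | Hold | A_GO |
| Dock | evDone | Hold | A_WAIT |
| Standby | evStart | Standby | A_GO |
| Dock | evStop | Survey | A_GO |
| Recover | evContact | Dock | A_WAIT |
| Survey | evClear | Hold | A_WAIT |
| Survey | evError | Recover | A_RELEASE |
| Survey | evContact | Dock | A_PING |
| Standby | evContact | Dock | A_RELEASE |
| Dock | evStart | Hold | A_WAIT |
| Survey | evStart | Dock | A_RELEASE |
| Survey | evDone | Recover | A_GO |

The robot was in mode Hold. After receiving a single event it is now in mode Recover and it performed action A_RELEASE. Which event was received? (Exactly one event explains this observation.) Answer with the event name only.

evClear

try evContact: (Hold, evContact) → (Survey, A_RELEASE)
try evError: (Hold, evError) → (Standby, A_WAIT)
try evStop: (Hold, evStop) → (Dock, A_WAIT)
try evDone: (Hold, evDone) → (Standby, A_PING)
try evStart: (Hold, evStart) → (Hold, A_PING)
try evClear: (Hold, evClear) → (Recover, A_RELEASE)  ← matches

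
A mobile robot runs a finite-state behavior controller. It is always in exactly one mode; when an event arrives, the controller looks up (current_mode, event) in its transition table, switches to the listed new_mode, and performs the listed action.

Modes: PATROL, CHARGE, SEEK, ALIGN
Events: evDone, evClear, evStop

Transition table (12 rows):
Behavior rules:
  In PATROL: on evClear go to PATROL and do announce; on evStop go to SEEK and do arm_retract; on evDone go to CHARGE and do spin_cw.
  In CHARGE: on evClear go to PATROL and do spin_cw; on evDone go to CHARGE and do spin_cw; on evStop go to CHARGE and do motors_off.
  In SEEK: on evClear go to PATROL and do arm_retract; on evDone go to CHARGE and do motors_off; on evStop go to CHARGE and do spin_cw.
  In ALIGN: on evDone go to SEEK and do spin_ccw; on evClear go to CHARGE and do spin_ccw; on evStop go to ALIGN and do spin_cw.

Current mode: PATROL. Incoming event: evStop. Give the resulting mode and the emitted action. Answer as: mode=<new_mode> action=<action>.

mode=SEEK action=arm_retract

current mode = PATROL; filter table to that mode:
  (PATROL, evClear) → (PATROL, announce)
  (PATROL, evStop) → (SEEK, arm_retract)  ← event matches
  (PATROL, evDone) → (CHARGE, spin_cw)
event = evStop selects (SEEK, arm_retract)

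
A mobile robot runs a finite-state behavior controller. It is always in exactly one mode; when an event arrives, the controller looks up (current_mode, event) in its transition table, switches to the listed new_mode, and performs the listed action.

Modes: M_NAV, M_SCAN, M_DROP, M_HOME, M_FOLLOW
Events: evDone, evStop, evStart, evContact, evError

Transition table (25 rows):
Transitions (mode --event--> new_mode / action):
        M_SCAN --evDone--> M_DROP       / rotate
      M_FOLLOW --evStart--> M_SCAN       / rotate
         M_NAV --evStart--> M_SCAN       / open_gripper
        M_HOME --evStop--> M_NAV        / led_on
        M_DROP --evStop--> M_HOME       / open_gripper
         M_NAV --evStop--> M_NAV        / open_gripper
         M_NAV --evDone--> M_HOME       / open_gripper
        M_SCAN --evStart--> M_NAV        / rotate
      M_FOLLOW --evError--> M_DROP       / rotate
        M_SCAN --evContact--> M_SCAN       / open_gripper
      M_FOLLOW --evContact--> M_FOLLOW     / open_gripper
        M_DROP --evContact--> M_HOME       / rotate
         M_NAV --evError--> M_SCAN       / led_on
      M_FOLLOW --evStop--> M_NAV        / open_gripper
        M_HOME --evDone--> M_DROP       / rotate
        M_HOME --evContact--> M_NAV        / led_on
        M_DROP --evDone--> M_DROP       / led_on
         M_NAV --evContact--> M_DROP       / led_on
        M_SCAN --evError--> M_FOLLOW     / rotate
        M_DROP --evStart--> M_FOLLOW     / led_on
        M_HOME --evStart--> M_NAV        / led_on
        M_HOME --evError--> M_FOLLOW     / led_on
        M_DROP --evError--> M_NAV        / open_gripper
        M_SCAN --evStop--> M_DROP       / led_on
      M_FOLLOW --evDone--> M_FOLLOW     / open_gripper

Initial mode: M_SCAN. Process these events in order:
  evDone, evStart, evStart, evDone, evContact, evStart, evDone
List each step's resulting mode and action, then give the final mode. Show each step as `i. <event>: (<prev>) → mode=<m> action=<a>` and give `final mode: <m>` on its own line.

1. evDone: (M_SCAN) → mode=M_DROP action=rotate
2. evStart: (M_DROP) → mode=M_FOLLOW action=led_on
3. evStart: (M_FOLLOW) → mode=M_SCAN action=rotate
4. evDone: (M_SCAN) → mode=M_DROP action=rotate
5. evContact: (M_DROP) → mode=M_HOME action=rotate
6. evStart: (M_HOME) → mode=M_NAV action=led_on
7. evDone: (M_NAV) → mode=M_HOME action=open_gripper

final mode: M_HOME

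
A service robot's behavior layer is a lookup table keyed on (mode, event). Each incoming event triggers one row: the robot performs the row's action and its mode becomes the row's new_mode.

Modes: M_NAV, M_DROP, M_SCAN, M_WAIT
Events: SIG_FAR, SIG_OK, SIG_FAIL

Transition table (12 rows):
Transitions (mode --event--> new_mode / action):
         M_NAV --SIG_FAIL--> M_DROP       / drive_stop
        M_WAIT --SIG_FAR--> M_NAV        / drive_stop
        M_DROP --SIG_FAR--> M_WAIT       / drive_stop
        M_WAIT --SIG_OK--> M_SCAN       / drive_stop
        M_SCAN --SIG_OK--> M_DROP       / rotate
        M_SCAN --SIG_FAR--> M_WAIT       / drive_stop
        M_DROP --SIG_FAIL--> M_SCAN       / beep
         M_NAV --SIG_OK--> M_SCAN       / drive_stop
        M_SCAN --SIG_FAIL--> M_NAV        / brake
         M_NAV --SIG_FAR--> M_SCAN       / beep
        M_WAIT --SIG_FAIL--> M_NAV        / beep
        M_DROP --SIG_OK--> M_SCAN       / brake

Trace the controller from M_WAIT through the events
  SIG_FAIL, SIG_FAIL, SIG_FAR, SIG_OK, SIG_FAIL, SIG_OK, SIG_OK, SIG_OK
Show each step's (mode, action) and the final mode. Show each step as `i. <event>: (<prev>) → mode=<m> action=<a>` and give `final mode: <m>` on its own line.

final mode: M_SCAN

1. SIG_FAIL: (M_WAIT) → mode=M_NAV action=beep
2. SIG_FAIL: (M_NAV) → mode=M_DROP action=drive_stop
3. SIG_FAR: (M_DROP) → mode=M_WAIT action=drive_stop
4. SIG_OK: (M_WAIT) → mode=M_SCAN action=drive_stop
5. SIG_FAIL: (M_SCAN) → mode=M_NAV action=brake
6. SIG_OK: (M_NAV) → mode=M_SCAN action=drive_stop
7. SIG_OK: (M_SCAN) → mode=M_DROP action=rotate
8. SIG_OK: (M_DROP) → mode=M_SCAN action=brake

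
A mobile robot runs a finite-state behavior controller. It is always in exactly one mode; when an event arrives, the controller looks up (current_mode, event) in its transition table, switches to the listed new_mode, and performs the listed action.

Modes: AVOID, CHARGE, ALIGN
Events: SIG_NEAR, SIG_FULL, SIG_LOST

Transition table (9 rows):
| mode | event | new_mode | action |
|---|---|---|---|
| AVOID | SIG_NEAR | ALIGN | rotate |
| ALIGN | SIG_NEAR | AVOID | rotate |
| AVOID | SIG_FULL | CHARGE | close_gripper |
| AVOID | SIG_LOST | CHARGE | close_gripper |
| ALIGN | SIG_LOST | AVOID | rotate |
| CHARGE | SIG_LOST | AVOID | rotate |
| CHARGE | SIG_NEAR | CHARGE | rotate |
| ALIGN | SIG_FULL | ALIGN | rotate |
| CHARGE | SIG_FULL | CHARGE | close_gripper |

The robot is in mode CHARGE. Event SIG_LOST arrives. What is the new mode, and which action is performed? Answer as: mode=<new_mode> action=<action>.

current mode = CHARGE; filter table to that mode:
  (CHARGE, SIG_LOST) → (AVOID, rotate)  ← event matches
  (CHARGE, SIG_NEAR) → (CHARGE, rotate)
  (CHARGE, SIG_FULL) → (CHARGE, close_gripper)
event = SIG_LOST selects (AVOID, rotate)

mode=AVOID action=rotate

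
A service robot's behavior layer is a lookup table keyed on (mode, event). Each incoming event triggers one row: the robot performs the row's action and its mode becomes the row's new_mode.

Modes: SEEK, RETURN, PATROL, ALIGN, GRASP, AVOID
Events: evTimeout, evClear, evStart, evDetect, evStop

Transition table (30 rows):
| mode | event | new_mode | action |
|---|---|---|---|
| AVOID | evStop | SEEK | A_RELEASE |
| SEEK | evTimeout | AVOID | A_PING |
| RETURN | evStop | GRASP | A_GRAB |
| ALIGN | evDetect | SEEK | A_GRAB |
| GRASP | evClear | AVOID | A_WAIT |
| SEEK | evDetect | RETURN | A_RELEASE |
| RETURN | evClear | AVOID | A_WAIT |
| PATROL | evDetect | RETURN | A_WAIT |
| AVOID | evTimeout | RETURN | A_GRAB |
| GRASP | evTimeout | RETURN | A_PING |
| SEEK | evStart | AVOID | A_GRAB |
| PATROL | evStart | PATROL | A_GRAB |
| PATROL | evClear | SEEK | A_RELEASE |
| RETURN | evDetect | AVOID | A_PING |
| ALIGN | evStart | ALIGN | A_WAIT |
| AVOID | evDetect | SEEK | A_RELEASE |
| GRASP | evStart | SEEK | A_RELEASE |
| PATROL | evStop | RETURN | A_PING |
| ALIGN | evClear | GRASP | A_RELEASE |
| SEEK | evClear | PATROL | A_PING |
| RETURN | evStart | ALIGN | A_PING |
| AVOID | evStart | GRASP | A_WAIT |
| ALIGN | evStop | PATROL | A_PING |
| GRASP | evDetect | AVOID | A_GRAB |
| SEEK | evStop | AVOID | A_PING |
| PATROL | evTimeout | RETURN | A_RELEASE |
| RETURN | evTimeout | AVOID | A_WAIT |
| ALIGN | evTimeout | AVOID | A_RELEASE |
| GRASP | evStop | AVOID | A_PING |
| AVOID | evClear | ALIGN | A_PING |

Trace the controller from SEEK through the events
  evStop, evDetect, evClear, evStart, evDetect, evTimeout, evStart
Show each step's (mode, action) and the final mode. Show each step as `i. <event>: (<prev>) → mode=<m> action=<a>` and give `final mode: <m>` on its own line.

final mode: GRASP

1. evStop: (SEEK) → mode=AVOID action=A_PING
2. evDetect: (AVOID) → mode=SEEK action=A_RELEASE
3. evClear: (SEEK) → mode=PATROL action=A_PING
4. evStart: (PATROL) → mode=PATROL action=A_GRAB
5. evDetect: (PATROL) → mode=RETURN action=A_WAIT
6. evTimeout: (RETURN) → mode=AVOID action=A_WAIT
7. evStart: (AVOID) → mode=GRASP action=A_WAIT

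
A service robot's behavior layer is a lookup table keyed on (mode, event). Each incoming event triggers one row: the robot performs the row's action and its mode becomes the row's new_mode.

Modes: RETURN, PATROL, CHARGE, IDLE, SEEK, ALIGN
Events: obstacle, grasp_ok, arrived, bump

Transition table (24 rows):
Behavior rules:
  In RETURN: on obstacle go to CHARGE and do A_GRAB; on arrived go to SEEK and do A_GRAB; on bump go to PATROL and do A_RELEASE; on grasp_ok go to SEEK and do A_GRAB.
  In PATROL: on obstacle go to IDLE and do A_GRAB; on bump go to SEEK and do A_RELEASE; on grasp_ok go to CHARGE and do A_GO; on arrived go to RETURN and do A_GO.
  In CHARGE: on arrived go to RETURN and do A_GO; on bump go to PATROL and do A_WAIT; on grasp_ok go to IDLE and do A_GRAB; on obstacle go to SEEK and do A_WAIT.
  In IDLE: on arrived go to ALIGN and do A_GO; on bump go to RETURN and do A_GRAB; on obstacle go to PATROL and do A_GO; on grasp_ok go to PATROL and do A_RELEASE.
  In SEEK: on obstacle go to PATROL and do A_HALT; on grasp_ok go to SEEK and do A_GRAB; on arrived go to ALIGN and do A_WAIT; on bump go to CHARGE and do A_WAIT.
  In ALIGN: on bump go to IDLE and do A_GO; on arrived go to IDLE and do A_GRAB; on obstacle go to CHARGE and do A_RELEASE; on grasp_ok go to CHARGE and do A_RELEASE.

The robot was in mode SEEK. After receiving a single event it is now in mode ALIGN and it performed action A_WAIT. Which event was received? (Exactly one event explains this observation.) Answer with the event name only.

try obstacle: (SEEK, obstacle) → (PATROL, A_HALT)
try grasp_ok: (SEEK, grasp_ok) → (SEEK, A_GRAB)
try arrived: (SEEK, arrived) → (ALIGN, A_WAIT)  ← matches
try bump: (SEEK, bump) → (CHARGE, A_WAIT)

arrived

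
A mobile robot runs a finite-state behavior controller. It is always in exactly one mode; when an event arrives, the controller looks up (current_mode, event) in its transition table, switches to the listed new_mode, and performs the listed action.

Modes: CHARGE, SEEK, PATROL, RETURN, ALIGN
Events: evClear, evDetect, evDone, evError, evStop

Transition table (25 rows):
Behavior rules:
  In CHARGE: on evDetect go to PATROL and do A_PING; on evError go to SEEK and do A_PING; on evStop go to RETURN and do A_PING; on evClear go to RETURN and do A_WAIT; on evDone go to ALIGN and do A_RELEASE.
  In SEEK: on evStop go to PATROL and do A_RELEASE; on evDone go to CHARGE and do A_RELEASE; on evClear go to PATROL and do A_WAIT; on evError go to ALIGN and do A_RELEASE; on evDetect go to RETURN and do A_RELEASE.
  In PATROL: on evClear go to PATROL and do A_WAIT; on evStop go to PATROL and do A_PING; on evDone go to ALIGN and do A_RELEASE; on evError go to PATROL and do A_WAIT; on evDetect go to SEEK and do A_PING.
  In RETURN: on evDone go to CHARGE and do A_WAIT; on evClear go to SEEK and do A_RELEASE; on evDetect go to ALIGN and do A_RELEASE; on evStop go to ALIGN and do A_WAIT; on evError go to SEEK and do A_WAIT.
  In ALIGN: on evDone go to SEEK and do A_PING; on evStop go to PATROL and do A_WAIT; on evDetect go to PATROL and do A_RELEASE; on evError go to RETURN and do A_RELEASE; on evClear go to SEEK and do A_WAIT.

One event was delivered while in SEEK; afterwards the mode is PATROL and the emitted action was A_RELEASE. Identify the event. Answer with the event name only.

evStop

try evClear: (SEEK, evClear) → (PATROL, A_WAIT)
try evDetect: (SEEK, evDetect) → (RETURN, A_RELEASE)
try evDone: (SEEK, evDone) → (CHARGE, A_RELEASE)
try evError: (SEEK, evError) → (ALIGN, A_RELEASE)
try evStop: (SEEK, evStop) → (PATROL, A_RELEASE)  ← matches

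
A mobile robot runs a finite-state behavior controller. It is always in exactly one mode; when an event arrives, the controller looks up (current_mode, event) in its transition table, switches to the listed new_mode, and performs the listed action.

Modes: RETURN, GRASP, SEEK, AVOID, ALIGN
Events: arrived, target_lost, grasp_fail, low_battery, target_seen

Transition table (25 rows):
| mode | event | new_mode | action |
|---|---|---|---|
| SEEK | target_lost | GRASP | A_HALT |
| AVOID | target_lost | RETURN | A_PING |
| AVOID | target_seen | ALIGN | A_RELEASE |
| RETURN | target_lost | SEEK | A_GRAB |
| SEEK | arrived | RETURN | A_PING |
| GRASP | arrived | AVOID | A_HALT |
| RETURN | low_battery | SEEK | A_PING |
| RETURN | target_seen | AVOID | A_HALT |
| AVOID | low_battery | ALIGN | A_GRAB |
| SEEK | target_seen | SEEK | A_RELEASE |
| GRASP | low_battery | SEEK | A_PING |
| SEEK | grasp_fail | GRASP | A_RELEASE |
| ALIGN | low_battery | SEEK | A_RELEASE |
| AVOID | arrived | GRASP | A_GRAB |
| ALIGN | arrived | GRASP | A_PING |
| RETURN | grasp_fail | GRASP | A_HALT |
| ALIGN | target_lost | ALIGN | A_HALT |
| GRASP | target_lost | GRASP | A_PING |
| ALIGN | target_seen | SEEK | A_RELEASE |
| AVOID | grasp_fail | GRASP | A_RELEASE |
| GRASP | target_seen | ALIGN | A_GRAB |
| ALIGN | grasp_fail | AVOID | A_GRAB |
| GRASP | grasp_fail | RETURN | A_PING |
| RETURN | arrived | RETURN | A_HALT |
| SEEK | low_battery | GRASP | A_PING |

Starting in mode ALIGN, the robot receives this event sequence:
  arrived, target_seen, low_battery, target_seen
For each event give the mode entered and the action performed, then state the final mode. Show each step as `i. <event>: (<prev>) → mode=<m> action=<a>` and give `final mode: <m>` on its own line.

final mode: SEEK

1. arrived: (ALIGN) → mode=GRASP action=A_PING
2. target_seen: (GRASP) → mode=ALIGN action=A_GRAB
3. low_battery: (ALIGN) → mode=SEEK action=A_RELEASE
4. target_seen: (SEEK) → mode=SEEK action=A_RELEASE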